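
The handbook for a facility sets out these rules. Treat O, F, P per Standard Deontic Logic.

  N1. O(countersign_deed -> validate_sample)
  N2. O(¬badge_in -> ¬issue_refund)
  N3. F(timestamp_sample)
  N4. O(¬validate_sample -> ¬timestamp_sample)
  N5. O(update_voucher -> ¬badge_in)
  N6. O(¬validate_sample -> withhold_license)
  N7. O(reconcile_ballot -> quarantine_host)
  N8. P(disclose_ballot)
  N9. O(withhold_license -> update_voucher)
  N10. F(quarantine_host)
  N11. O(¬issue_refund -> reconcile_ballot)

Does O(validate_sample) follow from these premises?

Yes

F(quarantine_host) at premise 10 means O(¬quarantine_host).
The contrapositive of premise 7 (O(reconcile_ballot -> quarantine_host)) is O(¬quarantine_host -> ¬reconcile_ballot), and O(¬quarantine_host) is already established, so O(¬reconcile_ballot).
Premise 11 is O(¬issue_refund -> reconcile_ballot); contrapositively O(¬reconcile_ballot -> issue_refund). Since O(¬reconcile_ballot) holds, K gives O(issue_refund).
Premise 2, O(¬badge_in -> ¬issue_refund), contraposes to O(issue_refund -> badge_in); with O(issue_refund) we get O(badge_in).
Premise 5 is O(update_voucher -> ¬badge_in); contrapositively O(badge_in -> ¬update_voucher). Since O(badge_in) holds, K gives O(¬update_voucher).
The contrapositive of premise 9 (O(withhold_license -> update_voucher)) is O(¬update_voucher -> ¬withhold_license), and O(¬update_voucher) is already established, so O(¬withhold_license).
Premise 6, O(¬validate_sample -> withhold_license), contraposes to O(¬withhold_license -> validate_sample); with O(¬withhold_license) we get O(validate_sample).
Premises 1, 3, 4, 8 do not contribute to this derivation.
So O(validate_sample) follows.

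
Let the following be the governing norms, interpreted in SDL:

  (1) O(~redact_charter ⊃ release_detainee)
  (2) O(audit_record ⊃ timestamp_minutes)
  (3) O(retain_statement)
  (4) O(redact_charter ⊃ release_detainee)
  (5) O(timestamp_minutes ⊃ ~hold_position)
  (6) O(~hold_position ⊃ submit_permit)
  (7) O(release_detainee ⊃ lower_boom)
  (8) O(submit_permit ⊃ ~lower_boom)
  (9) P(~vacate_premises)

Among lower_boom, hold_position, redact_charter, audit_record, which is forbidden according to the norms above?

By case analysis on redact_charter: premise 4 gives O(redact_charter ⊃ release_detainee) and premise 1 gives O(~redact_charter ⊃ release_detainee), so O(release_detainee) either way.
From O(release_detainee) and premise 7, O(release_detainee ⊃ lower_boom), we obtain O(lower_boom).
Premise 8 is O(submit_permit ⊃ ~lower_boom); contrapositively O(lower_boom ⊃ ~submit_permit). Since O(lower_boom) holds, K gives O(~submit_permit).
Premise 6 is O(~hold_position ⊃ submit_permit); contrapositively O(~submit_permit ⊃ hold_position). Since O(~submit_permit) holds, K gives O(hold_position).
Premise 5 is O(timestamp_minutes ⊃ ~hold_position); contrapositively O(hold_position ⊃ ~timestamp_minutes). Since O(hold_position) holds, K gives O(~timestamp_minutes).
Premise 2, O(audit_record ⊃ timestamp_minutes), contraposes to O(~timestamp_minutes ⊃ ~audit_record); with O(~timestamp_minutes) we get O(~audit_record).
So O(~audit_record) holds, i.e. audit_record is forbidden. None of the other listed options is forbidden under the premises.

audit_record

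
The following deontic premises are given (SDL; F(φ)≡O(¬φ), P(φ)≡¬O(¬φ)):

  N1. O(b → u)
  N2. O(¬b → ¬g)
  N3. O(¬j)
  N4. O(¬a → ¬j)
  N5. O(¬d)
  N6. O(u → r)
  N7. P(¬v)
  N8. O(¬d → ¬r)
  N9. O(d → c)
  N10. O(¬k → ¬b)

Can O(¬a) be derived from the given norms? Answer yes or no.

Premise 4 is O(¬a → ¬j); even if O(¬j) held, inferring O(¬a) would be affirming the consequent — invalid.
No other premise forces O(¬a). An ideal world satisfying every premise can still have ¬a false, so O(¬a) is not derivable.

No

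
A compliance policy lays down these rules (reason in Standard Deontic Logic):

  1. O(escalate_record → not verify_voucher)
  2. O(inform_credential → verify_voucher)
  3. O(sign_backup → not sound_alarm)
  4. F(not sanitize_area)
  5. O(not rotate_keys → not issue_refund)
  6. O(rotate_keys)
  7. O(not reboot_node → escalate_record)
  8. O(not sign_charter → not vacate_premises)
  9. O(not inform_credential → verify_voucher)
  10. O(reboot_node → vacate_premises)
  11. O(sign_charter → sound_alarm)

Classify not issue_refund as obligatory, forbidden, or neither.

Neither

Premise 5 is O(not rotate_keys → not issue_refund), but O(not rotate_keys) is not derivable from the premises, so it does not yield O(not issue_refund).
No premise or chain of K-axiom applications forces O(not issue_refund), and none forces O(issue_refund). So not issue_refund is neither obligatory nor forbidden under these norms.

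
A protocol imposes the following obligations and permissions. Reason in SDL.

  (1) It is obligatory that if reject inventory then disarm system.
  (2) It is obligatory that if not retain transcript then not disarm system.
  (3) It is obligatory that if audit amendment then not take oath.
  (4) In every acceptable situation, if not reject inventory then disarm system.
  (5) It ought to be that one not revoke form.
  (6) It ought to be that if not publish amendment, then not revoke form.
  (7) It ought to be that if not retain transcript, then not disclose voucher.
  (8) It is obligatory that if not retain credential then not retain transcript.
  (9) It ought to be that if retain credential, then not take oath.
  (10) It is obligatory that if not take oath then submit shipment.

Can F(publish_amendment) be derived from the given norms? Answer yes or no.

No

Premise 6 is O(¬publish_amendment → ¬revoke_form); even if O(¬revoke_form) held, inferring O(¬publish_amendment) would be affirming the consequent — invalid.
No other premise forces O(¬publish_amendment). An ideal world satisfying every premise can still have publish_amendment true, so F(publish_amendment) is not derivable.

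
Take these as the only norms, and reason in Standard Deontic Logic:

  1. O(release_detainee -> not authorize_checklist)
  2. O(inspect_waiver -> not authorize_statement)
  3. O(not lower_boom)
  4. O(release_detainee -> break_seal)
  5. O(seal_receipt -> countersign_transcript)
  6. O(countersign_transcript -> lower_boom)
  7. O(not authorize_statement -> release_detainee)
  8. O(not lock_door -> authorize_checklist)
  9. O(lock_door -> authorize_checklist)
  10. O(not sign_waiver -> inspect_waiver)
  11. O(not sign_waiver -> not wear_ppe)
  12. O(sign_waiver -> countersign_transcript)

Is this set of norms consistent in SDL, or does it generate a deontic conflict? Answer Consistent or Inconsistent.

By case analysis on lock_door: premise 9 gives O(lock_door -> authorize_checklist) and premise 8 gives O(not lock_door -> authorize_checklist), so O(authorize_checklist) either way.
The contrapositive of premise 1 (O(release_detainee -> not authorize_checklist)) is O(authorize_checklist -> not release_detainee), and O(authorize_checklist) is already established, so O(not release_detainee).
Premise 7 is O(not authorize_statement -> release_detainee); contrapositively O(not release_detainee -> authorize_statement). Since O(not release_detainee) holds, K gives O(authorize_statement).
The contrapositive of premise 2 (O(inspect_waiver -> not authorize_statement)) is O(authorize_statement -> not inspect_waiver), and O(authorize_statement) is already established, so O(not inspect_waiver).
Premise 10, O(not sign_waiver -> inspect_waiver), contraposes to O(not inspect_waiver -> sign_waiver); with O(not inspect_waiver) we get O(sign_waiver).
Applying K to premise 12 (O(sign_waiver -> countersign_transcript)) and O(sign_waiver) yields O(countersign_transcript).
Premise 6 is O(countersign_transcript -> lower_boom); since O(countersign_transcript), deontic closure gives O(lower_boom).
But premise 3 directly asserts O(not lower_boom).
We now have both O(lower_boom) and O(not lower_boom) — lower_boom is simultaneously obligatory and forbidden, violating the D-axiom.

Inconsistent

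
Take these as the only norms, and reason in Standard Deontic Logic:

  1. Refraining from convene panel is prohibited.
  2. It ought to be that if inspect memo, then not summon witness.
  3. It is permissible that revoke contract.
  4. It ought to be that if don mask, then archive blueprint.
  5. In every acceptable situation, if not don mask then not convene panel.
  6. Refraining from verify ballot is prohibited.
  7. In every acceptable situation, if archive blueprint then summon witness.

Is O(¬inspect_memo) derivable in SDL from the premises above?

Premise 1, F(¬convene_panel), is equivalent to O(convene_panel).
Premise 5, O(¬don_mask → ¬convene_panel), contraposes to O(convene_panel → don_mask); with O(convene_panel) we get O(don_mask).
With premise 4, O(don_mask → archive_blueprint), the K-axiom yields O(archive_blueprint).
With premise 7, O(archive_blueprint → summon_witness), the K-axiom yields O(summon_witness).
The contrapositive of premise 2 (O(inspect_memo → ¬summon_witness)) is O(summon_witness → ¬inspect_memo), and O(summon_witness) is already established, so O(¬inspect_memo).
Premises 3, 6 do not contribute to this derivation.
So O(¬inspect_memo) follows.

Yes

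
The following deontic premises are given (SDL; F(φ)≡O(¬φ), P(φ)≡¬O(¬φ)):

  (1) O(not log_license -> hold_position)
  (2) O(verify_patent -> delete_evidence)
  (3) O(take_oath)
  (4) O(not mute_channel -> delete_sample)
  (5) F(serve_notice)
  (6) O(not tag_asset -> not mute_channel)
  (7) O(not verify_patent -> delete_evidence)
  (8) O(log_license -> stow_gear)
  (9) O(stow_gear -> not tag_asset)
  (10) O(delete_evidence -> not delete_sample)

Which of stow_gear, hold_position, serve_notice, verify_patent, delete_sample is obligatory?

Premises 2 and 7 are O(verify_patent -> delete_evidence) and O(not verify_patent -> delete_evidence); every ideal world satisfies verify_patent or not verify_patent, so in either case delete_evidence holds — hence O(delete_evidence).
Applying K to premise 10 (O(delete_evidence -> not delete_sample)) and O(delete_evidence) yields O(not delete_sample).
The contrapositive of premise 4 (O(not mute_channel -> delete_sample)) is O(not delete_sample -> mute_channel), and O(not delete_sample) is already established, so O(mute_channel).
The contrapositive of premise 6 (O(not tag_asset -> not mute_channel)) is O(mute_channel -> tag_asset), and O(mute_channel) is already established, so O(tag_asset).
The contrapositive of premise 9 (O(stow_gear -> not tag_asset)) is O(tag_asset -> not stow_gear), and O(tag_asset) is already established, so O(not stow_gear).
The contrapositive of premise 8 (O(log_license -> stow_gear)) is O(not stow_gear -> not log_license), and O(not stow_gear) is already established, so O(not log_license).
Applying K to premise 1 (O(not log_license -> hold_position)) and O(not log_license) yields O(hold_position).
So O(hold_position) holds — hold_position is obligatory. None of the other listed options is made obligatory by any chain of premises.

hold_position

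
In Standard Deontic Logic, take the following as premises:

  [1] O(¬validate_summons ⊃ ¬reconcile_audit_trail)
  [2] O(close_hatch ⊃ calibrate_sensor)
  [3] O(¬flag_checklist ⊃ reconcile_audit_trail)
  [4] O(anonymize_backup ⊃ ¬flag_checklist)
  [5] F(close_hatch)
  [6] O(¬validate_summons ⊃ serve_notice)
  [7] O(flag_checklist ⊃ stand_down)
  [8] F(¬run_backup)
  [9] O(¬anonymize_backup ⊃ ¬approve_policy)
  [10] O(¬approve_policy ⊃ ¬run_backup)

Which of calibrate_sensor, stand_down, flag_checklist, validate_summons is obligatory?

validate_summons

Premise 8, F(¬run_backup), is equivalent to O(run_backup).
The contrapositive of premise 10 (O(¬approve_policy ⊃ ¬run_backup)) is O(run_backup ⊃ approve_policy), and O(run_backup) is already established, so O(approve_policy).
Premise 9, O(¬anonymize_backup ⊃ ¬approve_policy), contraposes to O(approve_policy ⊃ anonymize_backup); with O(approve_policy) we get O(anonymize_backup).
From O(anonymize_backup) and premise 4, O(anonymize_backup ⊃ ¬flag_checklist), we obtain O(¬flag_checklist).
Premise 3 is O(¬flag_checklist ⊃ reconcile_audit_trail); since O(¬flag_checklist), deontic closure gives O(reconcile_audit_trail).
Premise 1 is O(¬validate_summons ⊃ ¬reconcile_audit_trail); contrapositively O(reconcile_audit_trail ⊃ validate_summons). Since O(reconcile_audit_trail) holds, K gives O(validate_summons).
So O(validate_summons) holds — validate_summons is obligatory. None of the other listed options is made obligatory by any chain of premises.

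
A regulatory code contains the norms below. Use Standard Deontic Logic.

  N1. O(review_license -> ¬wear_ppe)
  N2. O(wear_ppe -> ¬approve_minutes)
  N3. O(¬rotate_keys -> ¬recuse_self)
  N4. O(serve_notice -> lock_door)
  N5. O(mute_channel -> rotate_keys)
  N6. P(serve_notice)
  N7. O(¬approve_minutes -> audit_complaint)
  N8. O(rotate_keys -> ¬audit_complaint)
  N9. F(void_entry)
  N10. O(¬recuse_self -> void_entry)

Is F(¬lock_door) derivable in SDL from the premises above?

Premise 4 is O(serve_notice -> lock_door), but O(serve_notice) is not derivable from the premises (the permission P(serve_notice) asserts only ¬O(¬serve_notice), not O(serve_notice)), so it does not yield O(lock_door).
No other premise forces O(lock_door). An ideal world satisfying every premise can still have ¬lock_door true, so F(¬lock_door) is not derivable.

No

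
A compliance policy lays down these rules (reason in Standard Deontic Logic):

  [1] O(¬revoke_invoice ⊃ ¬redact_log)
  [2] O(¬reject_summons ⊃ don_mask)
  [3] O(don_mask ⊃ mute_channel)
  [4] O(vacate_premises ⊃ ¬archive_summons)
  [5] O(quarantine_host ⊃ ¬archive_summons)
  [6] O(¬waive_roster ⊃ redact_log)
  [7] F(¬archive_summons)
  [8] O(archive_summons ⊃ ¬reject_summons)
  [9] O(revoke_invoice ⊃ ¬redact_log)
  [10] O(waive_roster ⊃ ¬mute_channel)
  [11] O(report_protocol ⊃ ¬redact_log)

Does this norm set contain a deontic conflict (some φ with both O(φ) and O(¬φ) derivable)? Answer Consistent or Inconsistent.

Premises 9 and 1 are O(revoke_invoice ⊃ ¬redact_log) and O(¬revoke_invoice ⊃ ¬redact_log); every ideal world satisfies revoke_invoice or ¬revoke_invoice, so in either case ¬redact_log holds — hence O(¬redact_log).
Premise 6, O(¬waive_roster ⊃ redact_log), contraposes to O(¬redact_log ⊃ waive_roster); with O(¬redact_log) we get O(waive_roster).
Applying K to premise 10 (O(waive_roster ⊃ ¬mute_channel)) and O(waive_roster) yields O(¬mute_channel).
Premise 3, O(don_mask ⊃ mute_channel), contraposes to O(¬mute_channel ⊃ ¬don_mask); with O(¬mute_channel) we get O(¬don_mask).
The contrapositive of premise 2 (O(¬reject_summons ⊃ don_mask)) is O(¬don_mask ⊃ reject_summons), and O(¬don_mask) is already established, so O(reject_summons).
The contrapositive of premise 8 (O(archive_summons ⊃ ¬reject_summons)) is O(reject_summons ⊃ ¬archive_summons), and O(reject_summons) is already established, so O(¬archive_summons).
Yet premise 7 is F(¬archive_summons), i.e. O(archive_summons).
We now have both O(¬archive_summons) and O(archive_summons) — archive_summons is simultaneously obligatory and forbidden, violating the D-axiom.

Inconsistent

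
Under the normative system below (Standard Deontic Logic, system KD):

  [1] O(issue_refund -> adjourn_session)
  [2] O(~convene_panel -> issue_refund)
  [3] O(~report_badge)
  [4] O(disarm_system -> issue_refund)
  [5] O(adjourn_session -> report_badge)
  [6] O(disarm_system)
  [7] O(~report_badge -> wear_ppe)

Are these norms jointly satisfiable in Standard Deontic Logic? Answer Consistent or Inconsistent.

From premise 6 we have O(disarm_system).
Premise 4 is O(disarm_system -> issue_refund); since O(disarm_system), deontic closure gives O(issue_refund).
With premise 1, O(issue_refund -> adjourn_session), the K-axiom yields O(adjourn_session).
With premise 5, O(adjourn_session -> report_badge), the K-axiom yields O(report_badge).
However, premise 3 gives O(~report_badge).
We now have both O(report_badge) and O(~report_badge) — report_badge is simultaneously obligatory and forbidden, violating the D-axiom.

Inconsistent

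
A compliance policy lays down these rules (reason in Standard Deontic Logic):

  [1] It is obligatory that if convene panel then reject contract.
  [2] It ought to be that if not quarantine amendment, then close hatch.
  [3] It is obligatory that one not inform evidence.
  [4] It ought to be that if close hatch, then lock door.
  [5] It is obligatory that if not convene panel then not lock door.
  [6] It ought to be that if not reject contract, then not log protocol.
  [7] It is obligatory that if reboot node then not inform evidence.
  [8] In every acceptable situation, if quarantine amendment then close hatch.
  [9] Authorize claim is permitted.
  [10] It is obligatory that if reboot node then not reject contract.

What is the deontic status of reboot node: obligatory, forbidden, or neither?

Premises 8 and 2 are O(quarantine_amendment → close_hatch) and O(¬quarantine_amendment → close_hatch); every ideal world satisfies quarantine_amendment or ¬quarantine_amendment, so in either case close_hatch holds — hence O(close_hatch).
Applying K to premise 4 (O(close_hatch → lock_door)) and O(close_hatch) yields O(lock_door).
Premise 5 is O(¬convene_panel → ¬lock_door); contrapositively O(lock_door → convene_panel). Since O(lock_door) holds, K gives O(convene_panel).
Premise 1 is O(convene_panel → reject_contract); since O(convene_panel), deontic closure gives O(reject_contract).
The contrapositive of premise 10 (O(reboot_node → ¬reject_contract)) is O(reject_contract → ¬reboot_node), and O(reject_contract) is already established, so O(¬reboot_node).
Premises 3, 6, 7, 9 do not contribute to this derivation.
Thus O(¬reboot_node), which is F(reboot_node): reboot_node is forbidden.

Forbidden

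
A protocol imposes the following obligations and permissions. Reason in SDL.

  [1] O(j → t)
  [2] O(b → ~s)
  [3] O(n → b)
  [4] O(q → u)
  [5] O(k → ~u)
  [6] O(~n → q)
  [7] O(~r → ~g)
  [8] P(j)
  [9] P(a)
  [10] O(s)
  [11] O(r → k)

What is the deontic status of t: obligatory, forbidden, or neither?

Neither

Premise 1 is O(j → t), but O(j) is not derivable from the premises (the permission P(j) asserts only ~O(~j), not O(j)), so it does not yield O(t).
No premise or chain of K-axiom applications forces O(t), and none forces O(~t). So t is neither obligatory nor forbidden under these norms.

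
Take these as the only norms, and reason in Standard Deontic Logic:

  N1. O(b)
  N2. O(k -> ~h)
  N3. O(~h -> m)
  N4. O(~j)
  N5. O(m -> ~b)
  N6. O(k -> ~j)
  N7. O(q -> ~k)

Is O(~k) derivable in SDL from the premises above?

Yes

From premise 1 we have O(b).
Premise 5 is O(m -> ~b); contrapositively O(b -> ~m). Since O(b) holds, K gives O(~m).
Premise 3 is O(~h -> m); contrapositively O(~m -> h). Since O(~m) holds, K gives O(h).
The contrapositive of premise 2 (O(k -> ~h)) is O(h -> ~k), and O(h) is already established, so O(~k).
Premises 4, 6, 7 do not contribute to this derivation.
So O(~k) follows.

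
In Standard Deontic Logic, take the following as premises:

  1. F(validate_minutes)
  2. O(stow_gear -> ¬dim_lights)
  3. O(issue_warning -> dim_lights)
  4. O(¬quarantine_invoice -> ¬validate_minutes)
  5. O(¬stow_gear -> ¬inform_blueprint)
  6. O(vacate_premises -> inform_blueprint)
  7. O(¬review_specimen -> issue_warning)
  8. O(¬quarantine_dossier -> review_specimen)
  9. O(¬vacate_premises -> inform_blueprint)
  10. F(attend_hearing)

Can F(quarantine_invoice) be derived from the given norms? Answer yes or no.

No

Premise 4 is O(¬quarantine_invoice -> ¬validate_minutes); even if O(¬validate_minutes) held, inferring O(¬quarantine_invoice) would be affirming the consequent — invalid.
No other premise forces O(¬quarantine_invoice). An ideal world satisfying every premise can still have quarantine_invoice true, so F(quarantine_invoice) is not derivable.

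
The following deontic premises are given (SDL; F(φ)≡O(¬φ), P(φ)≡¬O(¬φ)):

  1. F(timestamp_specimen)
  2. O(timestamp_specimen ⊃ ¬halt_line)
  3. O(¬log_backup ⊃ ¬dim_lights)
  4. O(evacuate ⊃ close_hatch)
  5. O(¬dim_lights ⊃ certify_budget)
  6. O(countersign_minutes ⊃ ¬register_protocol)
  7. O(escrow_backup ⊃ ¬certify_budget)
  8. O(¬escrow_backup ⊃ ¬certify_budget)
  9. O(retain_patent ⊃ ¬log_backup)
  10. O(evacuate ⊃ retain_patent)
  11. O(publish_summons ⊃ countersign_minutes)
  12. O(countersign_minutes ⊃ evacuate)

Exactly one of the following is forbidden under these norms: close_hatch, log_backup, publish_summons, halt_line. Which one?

publish_summons

Premises 8 and 7 cover both cases: O(¬escrow_backup ⊃ ¬certify_budget) and O(escrow_backup ⊃ ¬certify_budget). Since ¬escrow_backup ∨ escrow_backup is a tautology, O(¬certify_budget) follows.
Premise 5, O(¬dim_lights ⊃ certify_budget), contraposes to O(¬certify_budget ⊃ dim_lights); with O(¬certify_budget) we get O(dim_lights).
Premise 3, O(¬log_backup ⊃ ¬dim_lights), contraposes to O(dim_lights ⊃ log_backup); with O(dim_lights) we get O(log_backup).
Premise 9 is O(retain_patent ⊃ ¬log_backup); contrapositively O(log_backup ⊃ ¬retain_patent). Since O(log_backup) holds, K gives O(¬retain_patent).
The contrapositive of premise 10 (O(evacuate ⊃ retain_patent)) is O(¬retain_patent ⊃ ¬evacuate), and O(¬retain_patent) is already established, so O(¬evacuate).
Premise 12 is O(countersign_minutes ⊃ evacuate); contrapositively O(¬evacuate ⊃ ¬countersign_minutes). Since O(¬evacuate) holds, K gives O(¬countersign_minutes).
Premise 11, O(publish_summons ⊃ countersign_minutes), contraposes to O(¬countersign_minutes ⊃ ¬publish_summons); with O(¬countersign_minutes) we get O(¬publish_summons).
So O(¬publish_summons) holds, i.e. publish_summons is forbidden. None of the other listed options is forbidden under the premises.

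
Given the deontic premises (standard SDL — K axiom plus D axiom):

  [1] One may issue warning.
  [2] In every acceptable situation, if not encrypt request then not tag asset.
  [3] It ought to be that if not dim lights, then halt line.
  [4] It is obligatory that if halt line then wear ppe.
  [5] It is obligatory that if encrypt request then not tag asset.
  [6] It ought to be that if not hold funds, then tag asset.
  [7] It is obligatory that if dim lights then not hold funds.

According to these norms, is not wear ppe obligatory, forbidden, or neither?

Premises 5 and 2 cover both cases: O(encrypt_request → ¬tag_asset) and O(¬encrypt_request → ¬tag_asset). Since encrypt_request ∨ ¬encrypt_request is a tautology, O(¬tag_asset) follows.
The contrapositive of premise 6 (O(¬hold_funds → tag_asset)) is O(¬tag_asset → hold_funds), and O(¬tag_asset) is already established, so O(hold_funds).
The contrapositive of premise 7 (O(dim_lights → ¬hold_funds)) is O(hold_funds → ¬dim_lights), and O(hold_funds) is already established, so O(¬dim_lights).
Applying K to premise 3 (O(¬dim_lights → halt_line)) and O(¬dim_lights) yields O(halt_line).
Applying K to premise 4 (O(halt_line → wear_ppe)) and O(halt_line) yields O(wear_ppe).
Premise 1 does not contribute to this derivation.
Thus O(wear_ppe), which is F(¬wear_ppe): ¬wear_ppe is forbidden.

Forbidden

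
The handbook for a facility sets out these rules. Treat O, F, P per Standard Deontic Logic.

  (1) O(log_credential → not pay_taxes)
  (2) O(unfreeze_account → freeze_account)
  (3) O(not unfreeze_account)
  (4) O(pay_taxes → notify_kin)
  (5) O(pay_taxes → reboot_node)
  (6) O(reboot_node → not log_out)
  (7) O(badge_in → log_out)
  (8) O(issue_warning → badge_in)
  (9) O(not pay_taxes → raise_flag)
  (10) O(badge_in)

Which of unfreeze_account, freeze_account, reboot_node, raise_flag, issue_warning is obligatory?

Premise 10 states O(badge_in) outright.
Premise 7 is O(badge_in → log_out); since O(badge_in), deontic closure gives O(log_out).
The contrapositive of premise 6 (O(reboot_node → not log_out)) is O(log_out → not reboot_node), and O(log_out) is already established, so O(not reboot_node).
The contrapositive of premise 5 (O(pay_taxes → reboot_node)) is O(not reboot_node → not pay_taxes), and O(not reboot_node) is already established, so O(not pay_taxes).
Applying K to premise 9 (O(not pay_taxes → raise_flag)) and O(not pay_taxes) yields O(raise_flag).
So O(raise_flag) holds — raise_flag is obligatory. None of the other listed options is made obligatory by any chain of premises.

raise_flag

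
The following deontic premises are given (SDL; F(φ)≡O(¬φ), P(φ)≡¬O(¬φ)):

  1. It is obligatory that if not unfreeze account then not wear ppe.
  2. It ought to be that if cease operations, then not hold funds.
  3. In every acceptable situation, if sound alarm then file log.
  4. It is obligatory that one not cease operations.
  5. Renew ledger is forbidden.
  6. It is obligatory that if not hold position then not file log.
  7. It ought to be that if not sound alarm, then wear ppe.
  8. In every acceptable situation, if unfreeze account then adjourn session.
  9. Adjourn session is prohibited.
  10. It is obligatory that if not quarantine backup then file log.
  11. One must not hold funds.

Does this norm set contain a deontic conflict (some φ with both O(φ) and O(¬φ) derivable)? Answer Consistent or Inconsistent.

Premise 2 is O(cease_operations → ¬hold_funds); even if O(¬hold_funds) held, inferring O(cease_operations) would be affirming the consequent — invalid.
So O(cease_operations) is not derivable, and the apparent clash with O(¬cease_operations) does not arise.
A world satisfying every obligation exists (e.g. adjourn_session=false, cease_operations=false, file_log=true, hold_funds=false, hold_position=true, quarantine_backup=false, renew_ledger=false, sound_alarm=true, unfreeze_account=false, wear_ppe=false); no atom is both obligatory and forbidden, so the set is consistent.

Consistent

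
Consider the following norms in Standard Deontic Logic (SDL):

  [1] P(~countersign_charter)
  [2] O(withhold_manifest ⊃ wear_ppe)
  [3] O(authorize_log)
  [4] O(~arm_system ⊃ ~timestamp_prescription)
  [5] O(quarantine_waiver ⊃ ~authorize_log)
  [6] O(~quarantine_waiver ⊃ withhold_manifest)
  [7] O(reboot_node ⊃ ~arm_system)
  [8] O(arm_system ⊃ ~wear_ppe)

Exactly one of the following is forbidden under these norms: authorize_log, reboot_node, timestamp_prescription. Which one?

Premise 3 gives O(authorize_log).
Premise 5 is O(quarantine_waiver ⊃ ~authorize_log); contrapositively O(authorize_log ⊃ ~quarantine_waiver). Since O(authorize_log) holds, K gives O(~quarantine_waiver).
With premise 6, O(~quarantine_waiver ⊃ withhold_manifest), the K-axiom yields O(withhold_manifest).
With premise 2, O(withhold_manifest ⊃ wear_ppe), the K-axiom yields O(wear_ppe).
The contrapositive of premise 8 (O(arm_system ⊃ ~wear_ppe)) is O(wear_ppe ⊃ ~arm_system), and O(wear_ppe) is already established, so O(~arm_system).
Premise 4 is O(~arm_system ⊃ ~timestamp_prescription); since O(~arm_system), deontic closure gives O(~timestamp_prescription).
So O(~timestamp_prescription) holds, i.e. timestamp_prescription is forbidden. None of the other listed options is forbidden under the premises.

timestamp_prescription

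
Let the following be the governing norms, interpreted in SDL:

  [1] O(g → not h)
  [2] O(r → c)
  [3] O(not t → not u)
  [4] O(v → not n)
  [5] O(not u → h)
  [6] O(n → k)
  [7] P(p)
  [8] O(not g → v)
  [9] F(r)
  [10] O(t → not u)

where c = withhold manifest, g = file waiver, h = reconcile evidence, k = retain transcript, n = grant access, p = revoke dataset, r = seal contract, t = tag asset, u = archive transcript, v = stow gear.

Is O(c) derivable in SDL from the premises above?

No

Premise 2 is O(r → c), but O(r) is not derivable from the premises, so it does not yield O(c).
No other premise forces O(c). An ideal world satisfying every premise can still have c false, so O(c) is not derivable.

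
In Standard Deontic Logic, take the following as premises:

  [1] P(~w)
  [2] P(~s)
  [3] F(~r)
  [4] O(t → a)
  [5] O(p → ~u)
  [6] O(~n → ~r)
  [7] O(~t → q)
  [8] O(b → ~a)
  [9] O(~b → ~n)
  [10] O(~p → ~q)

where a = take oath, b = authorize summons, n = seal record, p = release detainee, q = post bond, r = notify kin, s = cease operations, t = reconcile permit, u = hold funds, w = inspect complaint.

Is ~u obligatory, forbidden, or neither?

Obligatory

Premise 3, F(~r), is equivalent to O(r).
The contrapositive of premise 6 (O(~n → ~r)) is O(r → n), and O(r) is already established, so O(n).
Premise 9, O(~b → ~n), contraposes to O(n → b); with O(n) we get O(b).
With premise 8, O(b → ~a), the K-axiom yields O(~a).
Premise 4, O(t → a), contraposes to O(~a → ~t); with O(~a) we get O(~t).
Applying K to premise 7 (O(~t → q)) and O(~t) yields O(q).
Premise 10 is O(~p → ~q); contrapositively O(q → p). Since O(q) holds, K gives O(p).
Applying K to premise 5 (O(p → ~u)) and O(p) yields O(~u).
Premises 1, 2 do not contribute to this derivation.
Hence ~u is obligatory.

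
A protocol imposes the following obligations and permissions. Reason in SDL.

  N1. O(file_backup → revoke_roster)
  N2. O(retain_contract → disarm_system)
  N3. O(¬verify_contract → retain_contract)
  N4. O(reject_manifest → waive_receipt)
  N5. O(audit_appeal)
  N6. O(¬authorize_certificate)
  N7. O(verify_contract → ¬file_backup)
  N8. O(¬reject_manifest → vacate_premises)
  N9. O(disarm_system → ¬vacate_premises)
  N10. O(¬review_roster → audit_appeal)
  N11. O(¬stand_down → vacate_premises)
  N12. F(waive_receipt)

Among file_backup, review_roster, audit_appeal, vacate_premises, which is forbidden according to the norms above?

file_backup

Premise 12 is F(waive_receipt), i.e. O(¬waive_receipt).
The contrapositive of premise 4 (O(reject_manifest → waive_receipt)) is O(¬waive_receipt → ¬reject_manifest), and O(¬waive_receipt) is already established, so O(¬reject_manifest).
Applying K to premise 8 (O(¬reject_manifest → vacate_premises)) and O(¬reject_manifest) yields O(vacate_premises).
The contrapositive of premise 9 (O(disarm_system → ¬vacate_premises)) is O(vacate_premises → ¬disarm_system), and O(vacate_premises) is already established, so O(¬disarm_system).
Premise 2 is O(retain_contract → disarm_system); contrapositively O(¬disarm_system → ¬retain_contract). Since O(¬disarm_system) holds, K gives O(¬retain_contract).
The contrapositive of premise 3 (O(¬verify_contract → retain_contract)) is O(¬retain_contract → verify_contract), and O(¬retain_contract) is already established, so O(verify_contract).
From O(verify_contract) and premise 7, O(verify_contract → ¬file_backup), we obtain O(¬file_backup).
So O(¬file_backup) holds, i.e. file_backup is forbidden. None of the other listed options is forbidden under the premises.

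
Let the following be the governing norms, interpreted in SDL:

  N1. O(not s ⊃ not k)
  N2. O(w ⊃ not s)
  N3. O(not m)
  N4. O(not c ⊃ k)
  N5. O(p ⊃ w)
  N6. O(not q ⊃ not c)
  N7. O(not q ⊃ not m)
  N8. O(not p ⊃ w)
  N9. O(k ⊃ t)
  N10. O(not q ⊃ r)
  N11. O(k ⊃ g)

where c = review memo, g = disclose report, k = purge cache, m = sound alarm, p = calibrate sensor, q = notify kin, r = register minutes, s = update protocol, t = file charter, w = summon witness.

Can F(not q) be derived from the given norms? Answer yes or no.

Yes

By case analysis on not p: premise 8 gives O(not p ⊃ w) and premise 5 gives O(p ⊃ w), so O(w) either way.
Premise 2 is O(w ⊃ not s); since O(w), deontic closure gives O(not s).
From O(not s) and premise 1, O(not s ⊃ not k), we obtain O(not k).
The contrapositive of premise 4 (O(not c ⊃ k)) is O(not k ⊃ c), and O(not k) is already established, so O(c).
Premise 6 is O(not q ⊃ not c); contrapositively O(c ⊃ q). Since O(c) holds, K gives O(q).
Premises 3, 7, 9, 10, 11 do not contribute to this derivation.
So O(q) holds, i.e. F(not q). The claim follows.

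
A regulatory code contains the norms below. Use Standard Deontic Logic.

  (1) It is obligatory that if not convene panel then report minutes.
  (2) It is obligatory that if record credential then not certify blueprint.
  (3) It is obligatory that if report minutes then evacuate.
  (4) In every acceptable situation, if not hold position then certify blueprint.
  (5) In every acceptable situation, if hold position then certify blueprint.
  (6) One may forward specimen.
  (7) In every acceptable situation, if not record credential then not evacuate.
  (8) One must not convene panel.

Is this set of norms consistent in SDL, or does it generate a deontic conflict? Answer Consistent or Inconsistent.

Inconsistent

Premises 4 and 5 cover both cases: O(¬hold_position → certify_blueprint) and O(hold_position → certify_blueprint). Since ¬hold_position ∨ hold_position is a tautology, O(certify_blueprint) follows.
The contrapositive of premise 2 (O(record_credential → ¬certify_blueprint)) is O(certify_blueprint → ¬record_credential), and O(certify_blueprint) is already established, so O(¬record_credential).
With premise 7, O(¬record_credential → ¬evacuate), the K-axiom yields O(¬evacuate).
Premise 3, O(report_minutes → evacuate), contraposes to O(¬evacuate → ¬report_minutes); with O(¬evacuate) we get O(¬report_minutes).
Premise 1, O(¬convene_panel → report_minutes), contraposes to O(¬report_minutes → convene_panel); with O(¬report_minutes) we get O(convene_panel).
Yet premise 8 is F(convene_panel), i.e. O(¬convene_panel).
We now have both O(convene_panel) and O(¬convene_panel) — convene_panel is simultaneously obligatory and forbidden, violating the D-axiom.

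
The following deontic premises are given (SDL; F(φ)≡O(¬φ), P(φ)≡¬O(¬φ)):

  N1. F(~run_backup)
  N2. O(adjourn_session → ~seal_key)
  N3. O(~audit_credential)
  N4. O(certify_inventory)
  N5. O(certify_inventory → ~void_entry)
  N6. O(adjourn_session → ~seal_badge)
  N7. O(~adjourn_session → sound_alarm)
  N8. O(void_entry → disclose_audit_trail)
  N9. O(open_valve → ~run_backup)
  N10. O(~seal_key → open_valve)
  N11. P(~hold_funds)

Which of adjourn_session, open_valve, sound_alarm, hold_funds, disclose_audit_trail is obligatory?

sound_alarm

Premise 1 is F(~run_backup), i.e. O(run_backup).
Premise 9, O(open_valve → ~run_backup), contraposes to O(run_backup → ~open_valve); with O(run_backup) we get O(~open_valve).
Premise 10, O(~seal_key → open_valve), contraposes to O(~open_valve → seal_key); with O(~open_valve) we get O(seal_key).
The contrapositive of premise 2 (O(adjourn_session → ~seal_key)) is O(seal_key → ~adjourn_session), and O(seal_key) is already established, so O(~adjourn_session).
Premise 7 is O(~adjourn_session → sound_alarm); since O(~adjourn_session), deontic closure gives O(sound_alarm).
So O(sound_alarm) holds — sound_alarm is obligatory. None of the other listed options is made obligatory by any chain of premises.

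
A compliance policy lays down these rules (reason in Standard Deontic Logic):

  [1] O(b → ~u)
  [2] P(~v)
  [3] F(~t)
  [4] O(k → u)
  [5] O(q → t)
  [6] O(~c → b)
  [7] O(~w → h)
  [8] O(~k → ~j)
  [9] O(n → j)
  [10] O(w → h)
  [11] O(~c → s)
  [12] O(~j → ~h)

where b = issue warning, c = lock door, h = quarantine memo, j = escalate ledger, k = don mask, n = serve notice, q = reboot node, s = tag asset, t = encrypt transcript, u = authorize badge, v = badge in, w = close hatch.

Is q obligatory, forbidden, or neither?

Neither

Premise 5 is O(q → t); even if O(t) held, inferring O(q) would be affirming the consequent — invalid.
No premise or chain of K-axiom applications forces O(q), and none forces O(~q). So q is neither obligatory nor forbidden under these norms.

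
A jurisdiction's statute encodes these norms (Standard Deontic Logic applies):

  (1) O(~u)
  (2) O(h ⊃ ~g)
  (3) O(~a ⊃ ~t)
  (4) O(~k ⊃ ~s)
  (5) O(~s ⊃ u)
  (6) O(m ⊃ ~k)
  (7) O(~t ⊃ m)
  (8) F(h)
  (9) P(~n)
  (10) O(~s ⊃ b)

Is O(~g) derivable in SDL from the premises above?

Premise 2 is O(h ⊃ ~g), but O(h) is not derivable from the premises, so it does not yield O(~g).
No other premise forces O(~g). An ideal world satisfying every premise can still have ~g false, so O(~g) is not derivable.

No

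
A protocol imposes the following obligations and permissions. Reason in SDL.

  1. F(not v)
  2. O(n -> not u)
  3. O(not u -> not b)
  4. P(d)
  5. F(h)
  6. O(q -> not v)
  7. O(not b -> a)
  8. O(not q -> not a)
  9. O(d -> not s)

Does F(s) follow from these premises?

Premise 9 is O(d -> not s), but O(d) is not derivable from the premises (the permission P(d) asserts only not O(not d), not O(d)), so it does not yield O(not s).
No other premise forces O(not s). An ideal world satisfying every premise can still have s true, so F(s) is not derivable.

No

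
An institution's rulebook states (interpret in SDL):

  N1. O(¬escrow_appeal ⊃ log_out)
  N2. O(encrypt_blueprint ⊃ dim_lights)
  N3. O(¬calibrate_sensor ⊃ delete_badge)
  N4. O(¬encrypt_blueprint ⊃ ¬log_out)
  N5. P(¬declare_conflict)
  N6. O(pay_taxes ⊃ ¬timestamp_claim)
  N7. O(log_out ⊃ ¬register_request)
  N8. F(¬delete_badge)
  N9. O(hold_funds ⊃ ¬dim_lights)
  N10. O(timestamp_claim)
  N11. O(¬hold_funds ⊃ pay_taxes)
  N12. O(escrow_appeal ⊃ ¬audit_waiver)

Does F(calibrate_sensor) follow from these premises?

No

Premise 3 is O(¬calibrate_sensor ⊃ delete_badge); even if O(delete_badge) held, inferring O(¬calibrate_sensor) would be affirming the consequent — invalid.
No other premise forces O(¬calibrate_sensor). An ideal world satisfying every premise can still have calibrate_sensor true, so F(calibrate_sensor) is not derivable.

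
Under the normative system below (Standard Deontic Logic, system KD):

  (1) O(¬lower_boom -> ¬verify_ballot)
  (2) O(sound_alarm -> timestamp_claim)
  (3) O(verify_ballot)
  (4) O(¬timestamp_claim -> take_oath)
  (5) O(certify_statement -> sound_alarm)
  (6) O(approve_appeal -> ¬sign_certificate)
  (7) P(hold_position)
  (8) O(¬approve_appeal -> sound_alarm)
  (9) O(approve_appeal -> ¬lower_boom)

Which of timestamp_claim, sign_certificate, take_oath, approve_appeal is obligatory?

timestamp_claim

Premise 3 gives O(verify_ballot).
The contrapositive of premise 1 (O(¬lower_boom -> ¬verify_ballot)) is O(verify_ballot -> lower_boom), and O(verify_ballot) is already established, so O(lower_boom).
Premise 9 is O(approve_appeal -> ¬lower_boom); contrapositively O(lower_boom -> ¬approve_appeal). Since O(lower_boom) holds, K gives O(¬approve_appeal).
Applying K to premise 8 (O(¬approve_appeal -> sound_alarm)) and O(¬approve_appeal) yields O(sound_alarm).
With premise 2, O(sound_alarm -> timestamp_claim), the K-axiom yields O(timestamp_claim).
So O(timestamp_claim) holds — timestamp_claim is obligatory. None of the other listed options is made obligatory by any chain of premises.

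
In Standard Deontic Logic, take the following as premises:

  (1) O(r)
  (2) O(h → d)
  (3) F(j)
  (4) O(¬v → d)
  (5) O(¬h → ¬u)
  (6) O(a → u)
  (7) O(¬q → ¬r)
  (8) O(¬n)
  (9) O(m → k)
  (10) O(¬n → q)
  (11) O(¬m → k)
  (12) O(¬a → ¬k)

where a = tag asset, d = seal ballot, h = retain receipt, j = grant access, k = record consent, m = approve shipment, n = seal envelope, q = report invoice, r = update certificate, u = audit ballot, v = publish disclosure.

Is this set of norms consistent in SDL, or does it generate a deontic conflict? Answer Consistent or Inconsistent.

Premise 7 is O(¬q → ¬r), but O(¬q) is not derivable from the premises, so it does not yield O(¬r).
So O(¬r) is not derivable, and the apparent clash with O(r) does not arise.
A world satisfying every obligation exists (e.g. a=true, d=true, h=true, j=false, k=true, m=false, n=false, q=true, r=true, u=true, v=false); no atom is both obligatory and forbidden, so the set is consistent.

Consistent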